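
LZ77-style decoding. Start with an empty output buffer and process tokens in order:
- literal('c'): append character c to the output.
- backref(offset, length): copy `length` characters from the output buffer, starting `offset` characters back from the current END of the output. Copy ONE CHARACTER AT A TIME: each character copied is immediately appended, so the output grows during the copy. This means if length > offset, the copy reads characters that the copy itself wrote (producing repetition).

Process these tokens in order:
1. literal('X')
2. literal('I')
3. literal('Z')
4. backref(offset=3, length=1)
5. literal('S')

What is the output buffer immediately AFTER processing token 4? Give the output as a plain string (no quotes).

Token 1: literal('X'). Output: "X"
Token 2: literal('I'). Output: "XI"
Token 3: literal('Z'). Output: "XIZ"
Token 4: backref(off=3, len=1). Copied 'X' from pos 0. Output: "XIZX"

Answer: XIZX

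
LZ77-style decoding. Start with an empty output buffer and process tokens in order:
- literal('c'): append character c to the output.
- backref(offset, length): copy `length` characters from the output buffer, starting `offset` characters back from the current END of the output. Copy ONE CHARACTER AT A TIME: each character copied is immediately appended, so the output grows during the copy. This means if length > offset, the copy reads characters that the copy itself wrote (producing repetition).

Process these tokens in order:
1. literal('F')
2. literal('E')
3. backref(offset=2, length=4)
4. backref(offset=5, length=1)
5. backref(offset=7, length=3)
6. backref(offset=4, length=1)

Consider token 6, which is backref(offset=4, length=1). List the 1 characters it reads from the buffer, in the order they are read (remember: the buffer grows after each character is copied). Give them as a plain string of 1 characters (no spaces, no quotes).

Token 1: literal('F'). Output: "F"
Token 2: literal('E'). Output: "FE"
Token 3: backref(off=2, len=4) (overlapping!). Copied 'FEFE' from pos 0. Output: "FEFEFE"
Token 4: backref(off=5, len=1). Copied 'E' from pos 1. Output: "FEFEFEE"
Token 5: backref(off=7, len=3). Copied 'FEF' from pos 0. Output: "FEFEFEEFEF"
Token 6: backref(off=4, len=1). Buffer before: "FEFEFEEFEF" (len 10)
  byte 1: read out[6]='E', append. Buffer now: "FEFEFEEFEFE"

Answer: E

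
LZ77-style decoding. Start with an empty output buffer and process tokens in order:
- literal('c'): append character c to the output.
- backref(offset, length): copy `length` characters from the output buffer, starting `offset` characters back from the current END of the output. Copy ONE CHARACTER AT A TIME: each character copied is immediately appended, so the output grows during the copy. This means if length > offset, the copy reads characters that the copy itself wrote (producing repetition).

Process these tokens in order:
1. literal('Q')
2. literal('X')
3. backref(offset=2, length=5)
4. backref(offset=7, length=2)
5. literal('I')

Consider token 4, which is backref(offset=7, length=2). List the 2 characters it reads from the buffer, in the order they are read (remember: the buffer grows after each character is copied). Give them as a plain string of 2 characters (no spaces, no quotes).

Token 1: literal('Q'). Output: "Q"
Token 2: literal('X'). Output: "QX"
Token 3: backref(off=2, len=5) (overlapping!). Copied 'QXQXQ' from pos 0. Output: "QXQXQXQ"
Token 4: backref(off=7, len=2). Buffer before: "QXQXQXQ" (len 7)
  byte 1: read out[0]='Q', append. Buffer now: "QXQXQXQQ"
  byte 2: read out[1]='X', append. Buffer now: "QXQXQXQQX"

Answer: QX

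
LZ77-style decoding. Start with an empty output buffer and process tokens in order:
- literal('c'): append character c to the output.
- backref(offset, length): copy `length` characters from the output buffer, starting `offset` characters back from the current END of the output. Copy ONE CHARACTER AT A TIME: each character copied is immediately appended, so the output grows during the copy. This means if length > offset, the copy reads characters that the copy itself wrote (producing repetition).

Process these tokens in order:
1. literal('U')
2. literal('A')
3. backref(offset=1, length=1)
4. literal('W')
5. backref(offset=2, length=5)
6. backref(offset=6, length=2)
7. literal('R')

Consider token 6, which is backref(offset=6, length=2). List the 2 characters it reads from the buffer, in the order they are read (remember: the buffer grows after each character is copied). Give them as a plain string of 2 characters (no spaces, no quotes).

Token 1: literal('U'). Output: "U"
Token 2: literal('A'). Output: "UA"
Token 3: backref(off=1, len=1). Copied 'A' from pos 1. Output: "UAA"
Token 4: literal('W'). Output: "UAAW"
Token 5: backref(off=2, len=5) (overlapping!). Copied 'AWAWA' from pos 2. Output: "UAAWAWAWA"
Token 6: backref(off=6, len=2). Buffer before: "UAAWAWAWA" (len 9)
  byte 1: read out[3]='W', append. Buffer now: "UAAWAWAWAW"
  byte 2: read out[4]='A', append. Buffer now: "UAAWAWAWAWA"

Answer: WA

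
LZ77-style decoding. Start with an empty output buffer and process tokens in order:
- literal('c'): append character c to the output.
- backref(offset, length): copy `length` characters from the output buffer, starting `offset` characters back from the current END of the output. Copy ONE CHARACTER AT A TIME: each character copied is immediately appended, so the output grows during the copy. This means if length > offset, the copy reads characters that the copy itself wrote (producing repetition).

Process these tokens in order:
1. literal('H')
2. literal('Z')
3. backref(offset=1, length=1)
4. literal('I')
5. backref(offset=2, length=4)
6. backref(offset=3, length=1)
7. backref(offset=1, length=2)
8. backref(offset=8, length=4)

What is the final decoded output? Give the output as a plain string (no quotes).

Answer: HZZIZIZIIIIIZIZ

Derivation:
Token 1: literal('H'). Output: "H"
Token 2: literal('Z'). Output: "HZ"
Token 3: backref(off=1, len=1). Copied 'Z' from pos 1. Output: "HZZ"
Token 4: literal('I'). Output: "HZZI"
Token 5: backref(off=2, len=4) (overlapping!). Copied 'ZIZI' from pos 2. Output: "HZZIZIZI"
Token 6: backref(off=3, len=1). Copied 'I' from pos 5. Output: "HZZIZIZII"
Token 7: backref(off=1, len=2) (overlapping!). Copied 'II' from pos 8. Output: "HZZIZIZIIII"
Token 8: backref(off=8, len=4). Copied 'IZIZ' from pos 3. Output: "HZZIZIZIIIIIZIZ"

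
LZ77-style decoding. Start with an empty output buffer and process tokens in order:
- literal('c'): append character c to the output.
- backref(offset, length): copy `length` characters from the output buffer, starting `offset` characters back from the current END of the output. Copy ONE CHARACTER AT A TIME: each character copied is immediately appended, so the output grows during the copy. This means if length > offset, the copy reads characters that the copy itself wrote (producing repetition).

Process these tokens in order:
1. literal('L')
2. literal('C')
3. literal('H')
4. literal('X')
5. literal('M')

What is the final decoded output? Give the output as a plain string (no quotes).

Answer: LCHXM

Derivation:
Token 1: literal('L'). Output: "L"
Token 2: literal('C'). Output: "LC"
Token 3: literal('H'). Output: "LCH"
Token 4: literal('X'). Output: "LCHX"
Token 5: literal('M'). Output: "LCHXM"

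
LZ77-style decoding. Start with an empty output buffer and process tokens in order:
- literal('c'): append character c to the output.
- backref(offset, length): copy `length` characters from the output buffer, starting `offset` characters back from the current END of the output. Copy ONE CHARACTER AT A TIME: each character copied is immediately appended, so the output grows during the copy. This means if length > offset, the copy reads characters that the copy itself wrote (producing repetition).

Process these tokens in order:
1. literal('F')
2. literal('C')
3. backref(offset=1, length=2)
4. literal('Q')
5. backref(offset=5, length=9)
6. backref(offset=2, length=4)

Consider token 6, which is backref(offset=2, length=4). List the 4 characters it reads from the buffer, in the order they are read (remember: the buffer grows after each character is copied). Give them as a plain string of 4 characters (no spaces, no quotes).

Token 1: literal('F'). Output: "F"
Token 2: literal('C'). Output: "FC"
Token 3: backref(off=1, len=2) (overlapping!). Copied 'CC' from pos 1. Output: "FCCC"
Token 4: literal('Q'). Output: "FCCCQ"
Token 5: backref(off=5, len=9) (overlapping!). Copied 'FCCCQFCCC' from pos 0. Output: "FCCCQFCCCQFCCC"
Token 6: backref(off=2, len=4). Buffer before: "FCCCQFCCCQFCCC" (len 14)
  byte 1: read out[12]='C', append. Buffer now: "FCCCQFCCCQFCCCC"
  byte 2: read out[13]='C', append. Buffer now: "FCCCQFCCCQFCCCCC"
  byte 3: read out[14]='C', append. Buffer now: "FCCCQFCCCQFCCCCCC"
  byte 4: read out[15]='C', append. Buffer now: "FCCCQFCCCQFCCCCCCC"

Answer: CCCC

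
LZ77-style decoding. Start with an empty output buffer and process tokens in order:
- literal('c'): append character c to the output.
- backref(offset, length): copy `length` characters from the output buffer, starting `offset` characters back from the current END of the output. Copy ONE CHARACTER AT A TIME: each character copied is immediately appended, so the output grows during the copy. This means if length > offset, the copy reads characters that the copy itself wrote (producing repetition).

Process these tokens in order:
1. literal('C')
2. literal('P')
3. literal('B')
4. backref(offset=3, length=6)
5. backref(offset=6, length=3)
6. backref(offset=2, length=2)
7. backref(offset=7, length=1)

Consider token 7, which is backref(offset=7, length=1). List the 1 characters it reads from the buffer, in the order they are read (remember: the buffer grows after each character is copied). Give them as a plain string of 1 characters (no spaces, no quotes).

Answer: P

Derivation:
Token 1: literal('C'). Output: "C"
Token 2: literal('P'). Output: "CP"
Token 3: literal('B'). Output: "CPB"
Token 4: backref(off=3, len=6) (overlapping!). Copied 'CPBCPB' from pos 0. Output: "CPBCPBCPB"
Token 5: backref(off=6, len=3). Copied 'CPB' from pos 3. Output: "CPBCPBCPBCPB"
Token 6: backref(off=2, len=2). Copied 'PB' from pos 10. Output: "CPBCPBCPBCPBPB"
Token 7: backref(off=7, len=1). Buffer before: "CPBCPBCPBCPBPB" (len 14)
  byte 1: read out[7]='P', append. Buffer now: "CPBCPBCPBCPBPBP"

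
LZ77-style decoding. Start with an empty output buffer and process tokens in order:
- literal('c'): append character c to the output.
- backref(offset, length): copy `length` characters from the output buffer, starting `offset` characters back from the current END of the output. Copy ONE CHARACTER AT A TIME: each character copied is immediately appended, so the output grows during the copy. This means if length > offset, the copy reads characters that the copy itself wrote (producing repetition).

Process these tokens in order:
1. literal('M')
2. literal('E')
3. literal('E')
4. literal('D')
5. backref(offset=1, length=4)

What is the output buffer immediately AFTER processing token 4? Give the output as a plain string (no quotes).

Answer: MEED

Derivation:
Token 1: literal('M'). Output: "M"
Token 2: literal('E'). Output: "ME"
Token 3: literal('E'). Output: "MEE"
Token 4: literal('D'). Output: "MEED"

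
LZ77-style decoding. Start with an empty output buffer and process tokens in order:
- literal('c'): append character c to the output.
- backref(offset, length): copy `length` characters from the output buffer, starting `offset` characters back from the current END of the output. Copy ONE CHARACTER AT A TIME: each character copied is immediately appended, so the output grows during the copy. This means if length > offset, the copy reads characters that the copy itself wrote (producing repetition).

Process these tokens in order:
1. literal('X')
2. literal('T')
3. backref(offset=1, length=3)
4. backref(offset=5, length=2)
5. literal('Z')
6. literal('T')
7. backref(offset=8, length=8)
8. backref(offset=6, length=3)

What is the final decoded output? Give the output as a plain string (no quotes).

Answer: XTTTTXTZTTTTTXTZTTTX

Derivation:
Token 1: literal('X'). Output: "X"
Token 2: literal('T'). Output: "XT"
Token 3: backref(off=1, len=3) (overlapping!). Copied 'TTT' from pos 1. Output: "XTTTT"
Token 4: backref(off=5, len=2). Copied 'XT' from pos 0. Output: "XTTTTXT"
Token 5: literal('Z'). Output: "XTTTTXTZ"
Token 6: literal('T'). Output: "XTTTTXTZT"
Token 7: backref(off=8, len=8). Copied 'TTTTXTZT' from pos 1. Output: "XTTTTXTZTTTTTXTZT"
Token 8: backref(off=6, len=3). Copied 'TTX' from pos 11. Output: "XTTTTXTZTTTTTXTZTTTX"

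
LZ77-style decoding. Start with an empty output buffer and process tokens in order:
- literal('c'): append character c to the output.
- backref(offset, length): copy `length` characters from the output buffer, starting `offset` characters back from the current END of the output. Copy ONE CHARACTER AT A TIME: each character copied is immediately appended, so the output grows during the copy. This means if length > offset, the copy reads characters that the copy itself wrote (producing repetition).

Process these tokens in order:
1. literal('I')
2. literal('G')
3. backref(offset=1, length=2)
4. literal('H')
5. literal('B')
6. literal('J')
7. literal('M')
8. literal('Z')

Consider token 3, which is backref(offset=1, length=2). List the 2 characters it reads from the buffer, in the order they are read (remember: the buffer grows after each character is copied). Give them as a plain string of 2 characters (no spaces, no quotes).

Answer: GG

Derivation:
Token 1: literal('I'). Output: "I"
Token 2: literal('G'). Output: "IG"
Token 3: backref(off=1, len=2). Buffer before: "IG" (len 2)
  byte 1: read out[1]='G', append. Buffer now: "IGG"
  byte 2: read out[2]='G', append. Buffer now: "IGGG"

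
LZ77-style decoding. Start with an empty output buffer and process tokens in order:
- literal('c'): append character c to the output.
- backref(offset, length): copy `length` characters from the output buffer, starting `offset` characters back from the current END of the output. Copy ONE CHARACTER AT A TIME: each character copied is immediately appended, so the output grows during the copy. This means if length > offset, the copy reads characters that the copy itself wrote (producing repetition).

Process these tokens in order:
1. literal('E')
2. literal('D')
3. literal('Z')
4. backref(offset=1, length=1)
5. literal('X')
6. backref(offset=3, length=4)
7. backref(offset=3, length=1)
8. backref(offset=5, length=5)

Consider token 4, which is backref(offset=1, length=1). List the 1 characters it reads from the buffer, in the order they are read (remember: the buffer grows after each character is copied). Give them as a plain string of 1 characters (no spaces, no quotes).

Answer: Z

Derivation:
Token 1: literal('E'). Output: "E"
Token 2: literal('D'). Output: "ED"
Token 3: literal('Z'). Output: "EDZ"
Token 4: backref(off=1, len=1). Buffer before: "EDZ" (len 3)
  byte 1: read out[2]='Z', append. Buffer now: "EDZZ"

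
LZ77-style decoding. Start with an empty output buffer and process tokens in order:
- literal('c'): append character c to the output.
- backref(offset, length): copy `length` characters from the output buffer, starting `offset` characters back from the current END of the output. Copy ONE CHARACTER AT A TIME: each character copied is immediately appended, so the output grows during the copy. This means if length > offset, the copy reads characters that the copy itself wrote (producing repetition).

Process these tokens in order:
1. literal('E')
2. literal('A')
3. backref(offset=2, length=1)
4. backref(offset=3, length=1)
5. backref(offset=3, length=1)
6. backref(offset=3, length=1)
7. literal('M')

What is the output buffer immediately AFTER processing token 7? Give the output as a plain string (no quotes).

Answer: EAEEAEM

Derivation:
Token 1: literal('E'). Output: "E"
Token 2: literal('A'). Output: "EA"
Token 3: backref(off=2, len=1). Copied 'E' from pos 0. Output: "EAE"
Token 4: backref(off=3, len=1). Copied 'E' from pos 0. Output: "EAEE"
Token 5: backref(off=3, len=1). Copied 'A' from pos 1. Output: "EAEEA"
Token 6: backref(off=3, len=1). Copied 'E' from pos 2. Output: "EAEEAE"
Token 7: literal('M'). Output: "EAEEAEM"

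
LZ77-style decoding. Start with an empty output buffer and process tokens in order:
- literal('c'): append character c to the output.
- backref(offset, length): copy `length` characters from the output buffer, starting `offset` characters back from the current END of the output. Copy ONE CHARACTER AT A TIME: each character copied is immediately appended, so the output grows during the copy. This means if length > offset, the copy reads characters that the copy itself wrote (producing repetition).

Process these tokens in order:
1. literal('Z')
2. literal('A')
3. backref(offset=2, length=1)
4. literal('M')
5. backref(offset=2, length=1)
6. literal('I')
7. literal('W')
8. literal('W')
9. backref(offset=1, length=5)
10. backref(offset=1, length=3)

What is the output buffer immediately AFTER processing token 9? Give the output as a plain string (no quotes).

Token 1: literal('Z'). Output: "Z"
Token 2: literal('A'). Output: "ZA"
Token 3: backref(off=2, len=1). Copied 'Z' from pos 0. Output: "ZAZ"
Token 4: literal('M'). Output: "ZAZM"
Token 5: backref(off=2, len=1). Copied 'Z' from pos 2. Output: "ZAZMZ"
Token 6: literal('I'). Output: "ZAZMZI"
Token 7: literal('W'). Output: "ZAZMZIW"
Token 8: literal('W'). Output: "ZAZMZIWW"
Token 9: backref(off=1, len=5) (overlapping!). Copied 'WWWWW' from pos 7. Output: "ZAZMZIWWWWWWW"

Answer: ZAZMZIWWWWWWW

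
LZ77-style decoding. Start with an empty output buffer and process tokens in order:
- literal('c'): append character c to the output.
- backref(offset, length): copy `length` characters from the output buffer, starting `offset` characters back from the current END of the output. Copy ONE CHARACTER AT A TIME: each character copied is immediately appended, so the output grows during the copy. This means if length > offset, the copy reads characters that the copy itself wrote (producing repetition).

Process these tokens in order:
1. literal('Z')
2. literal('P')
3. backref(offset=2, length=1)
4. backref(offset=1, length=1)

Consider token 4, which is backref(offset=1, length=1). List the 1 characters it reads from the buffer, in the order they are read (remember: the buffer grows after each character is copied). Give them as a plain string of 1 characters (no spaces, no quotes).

Answer: Z

Derivation:
Token 1: literal('Z'). Output: "Z"
Token 2: literal('P'). Output: "ZP"
Token 3: backref(off=2, len=1). Copied 'Z' from pos 0. Output: "ZPZ"
Token 4: backref(off=1, len=1). Buffer before: "ZPZ" (len 3)
  byte 1: read out[2]='Z', append. Buffer now: "ZPZZ"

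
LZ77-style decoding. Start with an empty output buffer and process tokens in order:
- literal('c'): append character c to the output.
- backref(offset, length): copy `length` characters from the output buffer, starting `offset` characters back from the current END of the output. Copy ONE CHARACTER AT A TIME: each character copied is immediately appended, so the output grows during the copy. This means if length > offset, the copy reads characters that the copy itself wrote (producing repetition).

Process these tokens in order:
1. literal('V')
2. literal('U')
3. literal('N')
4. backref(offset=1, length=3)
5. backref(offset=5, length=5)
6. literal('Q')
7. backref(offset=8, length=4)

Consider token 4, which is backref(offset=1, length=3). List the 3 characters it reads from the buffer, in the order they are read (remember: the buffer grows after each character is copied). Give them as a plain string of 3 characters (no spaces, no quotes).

Token 1: literal('V'). Output: "V"
Token 2: literal('U'). Output: "VU"
Token 3: literal('N'). Output: "VUN"
Token 4: backref(off=1, len=3). Buffer before: "VUN" (len 3)
  byte 1: read out[2]='N', append. Buffer now: "VUNN"
  byte 2: read out[3]='N', append. Buffer now: "VUNNN"
  byte 3: read out[4]='N', append. Buffer now: "VUNNNN"

Answer: NNN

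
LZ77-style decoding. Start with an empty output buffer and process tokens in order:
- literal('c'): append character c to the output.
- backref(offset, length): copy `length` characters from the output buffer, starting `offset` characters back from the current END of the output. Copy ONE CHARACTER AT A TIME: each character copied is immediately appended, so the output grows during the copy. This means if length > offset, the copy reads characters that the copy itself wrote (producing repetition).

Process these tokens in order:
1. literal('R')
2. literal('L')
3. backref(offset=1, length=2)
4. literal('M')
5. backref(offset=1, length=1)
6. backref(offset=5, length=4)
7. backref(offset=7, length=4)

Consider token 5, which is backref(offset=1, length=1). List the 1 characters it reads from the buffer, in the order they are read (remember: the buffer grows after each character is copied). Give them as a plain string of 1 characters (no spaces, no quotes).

Token 1: literal('R'). Output: "R"
Token 2: literal('L'). Output: "RL"
Token 3: backref(off=1, len=2) (overlapping!). Copied 'LL' from pos 1. Output: "RLLL"
Token 4: literal('M'). Output: "RLLLM"
Token 5: backref(off=1, len=1). Buffer before: "RLLLM" (len 5)
  byte 1: read out[4]='M', append. Buffer now: "RLLLMM"

Answer: M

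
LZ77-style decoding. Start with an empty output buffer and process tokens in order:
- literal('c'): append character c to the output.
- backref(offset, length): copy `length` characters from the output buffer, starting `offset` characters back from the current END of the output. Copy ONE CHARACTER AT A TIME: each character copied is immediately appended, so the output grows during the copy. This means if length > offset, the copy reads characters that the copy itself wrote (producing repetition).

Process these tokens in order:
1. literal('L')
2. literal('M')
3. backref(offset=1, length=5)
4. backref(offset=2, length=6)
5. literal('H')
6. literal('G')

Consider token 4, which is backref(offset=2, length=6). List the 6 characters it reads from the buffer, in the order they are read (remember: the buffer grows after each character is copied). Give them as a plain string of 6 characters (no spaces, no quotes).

Token 1: literal('L'). Output: "L"
Token 2: literal('M'). Output: "LM"
Token 3: backref(off=1, len=5) (overlapping!). Copied 'MMMMM' from pos 1. Output: "LMMMMMM"
Token 4: backref(off=2, len=6). Buffer before: "LMMMMMM" (len 7)
  byte 1: read out[5]='M', append. Buffer now: "LMMMMMMM"
  byte 2: read out[6]='M', append. Buffer now: "LMMMMMMMM"
  byte 3: read out[7]='M', append. Buffer now: "LMMMMMMMMM"
  byte 4: read out[8]='M', append. Buffer now: "LMMMMMMMMMM"
  byte 5: read out[9]='M', append. Buffer now: "LMMMMMMMMMMM"
  byte 6: read out[10]='M', append. Buffer now: "LMMMMMMMMMMMM"

Answer: MMMMMM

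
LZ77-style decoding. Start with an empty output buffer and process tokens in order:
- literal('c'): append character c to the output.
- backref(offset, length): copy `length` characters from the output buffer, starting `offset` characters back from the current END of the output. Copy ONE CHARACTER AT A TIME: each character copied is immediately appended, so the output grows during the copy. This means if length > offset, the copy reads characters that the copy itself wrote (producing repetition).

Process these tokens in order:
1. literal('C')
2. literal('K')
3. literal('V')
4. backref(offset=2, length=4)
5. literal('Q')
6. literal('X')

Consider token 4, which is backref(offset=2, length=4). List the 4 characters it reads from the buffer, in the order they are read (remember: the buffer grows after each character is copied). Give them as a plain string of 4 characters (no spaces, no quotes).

Answer: KVKV

Derivation:
Token 1: literal('C'). Output: "C"
Token 2: literal('K'). Output: "CK"
Token 3: literal('V'). Output: "CKV"
Token 4: backref(off=2, len=4). Buffer before: "CKV" (len 3)
  byte 1: read out[1]='K', append. Buffer now: "CKVK"
  byte 2: read out[2]='V', append. Buffer now: "CKVKV"
  byte 3: read out[3]='K', append. Buffer now: "CKVKVK"
  byte 4: read out[4]='V', append. Buffer now: "CKVKVKV"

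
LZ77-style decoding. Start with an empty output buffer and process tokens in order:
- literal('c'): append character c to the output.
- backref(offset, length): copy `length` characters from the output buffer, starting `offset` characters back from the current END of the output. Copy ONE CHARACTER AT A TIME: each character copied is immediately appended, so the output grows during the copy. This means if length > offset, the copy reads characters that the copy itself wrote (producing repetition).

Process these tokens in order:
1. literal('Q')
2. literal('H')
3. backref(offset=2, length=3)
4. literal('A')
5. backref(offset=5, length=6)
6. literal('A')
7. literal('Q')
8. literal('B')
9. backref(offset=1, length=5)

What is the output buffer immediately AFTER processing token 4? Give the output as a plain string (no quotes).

Answer: QHQHQA

Derivation:
Token 1: literal('Q'). Output: "Q"
Token 2: literal('H'). Output: "QH"
Token 3: backref(off=2, len=3) (overlapping!). Copied 'QHQ' from pos 0. Output: "QHQHQ"
Token 4: literal('A'). Output: "QHQHQA"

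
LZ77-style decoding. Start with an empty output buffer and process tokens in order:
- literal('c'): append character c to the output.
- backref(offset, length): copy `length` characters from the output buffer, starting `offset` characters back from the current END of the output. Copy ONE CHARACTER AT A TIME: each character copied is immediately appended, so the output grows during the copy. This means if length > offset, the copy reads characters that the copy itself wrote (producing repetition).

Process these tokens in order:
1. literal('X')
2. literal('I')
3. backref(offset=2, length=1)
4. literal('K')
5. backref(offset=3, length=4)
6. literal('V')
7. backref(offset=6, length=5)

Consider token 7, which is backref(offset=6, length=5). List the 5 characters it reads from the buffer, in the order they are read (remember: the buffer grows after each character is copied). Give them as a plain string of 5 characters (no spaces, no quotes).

Answer: KIXKI

Derivation:
Token 1: literal('X'). Output: "X"
Token 2: literal('I'). Output: "XI"
Token 3: backref(off=2, len=1). Copied 'X' from pos 0. Output: "XIX"
Token 4: literal('K'). Output: "XIXK"
Token 5: backref(off=3, len=4) (overlapping!). Copied 'IXKI' from pos 1. Output: "XIXKIXKI"
Token 6: literal('V'). Output: "XIXKIXKIV"
Token 7: backref(off=6, len=5). Buffer before: "XIXKIXKIV" (len 9)
  byte 1: read out[3]='K', append. Buffer now: "XIXKIXKIVK"
  byte 2: read out[4]='I', append. Buffer now: "XIXKIXKIVKI"
  byte 3: read out[5]='X', append. Buffer now: "XIXKIXKIVKIX"
  byte 4: read out[6]='K', append. Buffer now: "XIXKIXKIVKIXK"
  byte 5: read out[7]='I', append. Buffer now: "XIXKIXKIVKIXKI"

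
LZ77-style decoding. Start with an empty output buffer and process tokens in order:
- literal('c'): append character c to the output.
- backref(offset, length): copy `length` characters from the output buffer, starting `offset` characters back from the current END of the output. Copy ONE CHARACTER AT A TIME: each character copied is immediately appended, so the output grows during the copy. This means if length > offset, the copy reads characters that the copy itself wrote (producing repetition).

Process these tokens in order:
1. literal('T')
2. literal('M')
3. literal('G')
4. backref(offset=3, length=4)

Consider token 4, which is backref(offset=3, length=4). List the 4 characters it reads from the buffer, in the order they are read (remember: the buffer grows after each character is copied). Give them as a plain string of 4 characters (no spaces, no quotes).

Token 1: literal('T'). Output: "T"
Token 2: literal('M'). Output: "TM"
Token 3: literal('G'). Output: "TMG"
Token 4: backref(off=3, len=4). Buffer before: "TMG" (len 3)
  byte 1: read out[0]='T', append. Buffer now: "TMGT"
  byte 2: read out[1]='M', append. Buffer now: "TMGTM"
  byte 3: read out[2]='G', append. Buffer now: "TMGTMG"
  byte 4: read out[3]='T', append. Buffer now: "TMGTMGT"

Answer: TMGT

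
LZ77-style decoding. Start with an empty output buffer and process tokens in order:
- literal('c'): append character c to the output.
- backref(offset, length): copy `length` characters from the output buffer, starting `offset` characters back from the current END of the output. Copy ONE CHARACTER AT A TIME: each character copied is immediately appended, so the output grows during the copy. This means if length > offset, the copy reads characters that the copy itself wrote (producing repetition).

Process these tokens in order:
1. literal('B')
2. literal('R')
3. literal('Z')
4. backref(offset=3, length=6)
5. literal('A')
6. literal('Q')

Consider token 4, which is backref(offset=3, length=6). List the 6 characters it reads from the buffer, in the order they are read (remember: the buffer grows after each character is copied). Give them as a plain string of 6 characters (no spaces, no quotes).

Token 1: literal('B'). Output: "B"
Token 2: literal('R'). Output: "BR"
Token 3: literal('Z'). Output: "BRZ"
Token 4: backref(off=3, len=6). Buffer before: "BRZ" (len 3)
  byte 1: read out[0]='B', append. Buffer now: "BRZB"
  byte 2: read out[1]='R', append. Buffer now: "BRZBR"
  byte 3: read out[2]='Z', append. Buffer now: "BRZBRZ"
  byte 4: read out[3]='B', append. Buffer now: "BRZBRZB"
  byte 5: read out[4]='R', append. Buffer now: "BRZBRZBR"
  byte 6: read out[5]='Z', append. Buffer now: "BRZBRZBRZ"

Answer: BRZBRZ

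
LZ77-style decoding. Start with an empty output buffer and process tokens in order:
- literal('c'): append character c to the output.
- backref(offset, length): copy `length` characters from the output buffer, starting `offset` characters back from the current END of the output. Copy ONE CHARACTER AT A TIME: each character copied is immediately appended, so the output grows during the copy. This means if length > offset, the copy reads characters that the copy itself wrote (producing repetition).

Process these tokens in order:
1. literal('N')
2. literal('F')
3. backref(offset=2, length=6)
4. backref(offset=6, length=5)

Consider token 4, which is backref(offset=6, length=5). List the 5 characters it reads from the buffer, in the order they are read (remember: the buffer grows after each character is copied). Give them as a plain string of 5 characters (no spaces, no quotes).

Token 1: literal('N'). Output: "N"
Token 2: literal('F'). Output: "NF"
Token 3: backref(off=2, len=6) (overlapping!). Copied 'NFNFNF' from pos 0. Output: "NFNFNFNF"
Token 4: backref(off=6, len=5). Buffer before: "NFNFNFNF" (len 8)
  byte 1: read out[2]='N', append. Buffer now: "NFNFNFNFN"
  byte 2: read out[3]='F', append. Buffer now: "NFNFNFNFNF"
  byte 3: read out[4]='N', append. Buffer now: "NFNFNFNFNFN"
  byte 4: read out[5]='F', append. Buffer now: "NFNFNFNFNFNF"
  byte 5: read out[6]='N', append. Buffer now: "NFNFNFNFNFNFN"

Answer: NFNFN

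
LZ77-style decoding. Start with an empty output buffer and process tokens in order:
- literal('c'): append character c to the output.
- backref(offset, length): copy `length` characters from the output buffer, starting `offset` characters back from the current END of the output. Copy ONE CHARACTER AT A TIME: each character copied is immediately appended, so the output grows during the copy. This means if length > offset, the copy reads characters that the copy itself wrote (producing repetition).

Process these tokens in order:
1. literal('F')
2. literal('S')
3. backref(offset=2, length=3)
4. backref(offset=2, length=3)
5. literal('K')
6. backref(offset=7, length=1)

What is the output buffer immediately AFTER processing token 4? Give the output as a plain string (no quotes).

Answer: FSFSFSFS

Derivation:
Token 1: literal('F'). Output: "F"
Token 2: literal('S'). Output: "FS"
Token 3: backref(off=2, len=3) (overlapping!). Copied 'FSF' from pos 0. Output: "FSFSF"
Token 4: backref(off=2, len=3) (overlapping!). Copied 'SFS' from pos 3. Output: "FSFSFSFS"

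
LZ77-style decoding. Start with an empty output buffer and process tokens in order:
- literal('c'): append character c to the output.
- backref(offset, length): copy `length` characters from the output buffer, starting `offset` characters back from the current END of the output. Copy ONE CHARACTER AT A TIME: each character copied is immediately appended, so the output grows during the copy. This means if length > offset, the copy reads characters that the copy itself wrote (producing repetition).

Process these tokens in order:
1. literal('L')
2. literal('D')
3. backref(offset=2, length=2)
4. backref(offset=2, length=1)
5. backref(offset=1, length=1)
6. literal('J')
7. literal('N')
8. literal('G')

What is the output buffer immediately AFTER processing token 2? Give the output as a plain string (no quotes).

Token 1: literal('L'). Output: "L"
Token 2: literal('D'). Output: "LD"

Answer: LD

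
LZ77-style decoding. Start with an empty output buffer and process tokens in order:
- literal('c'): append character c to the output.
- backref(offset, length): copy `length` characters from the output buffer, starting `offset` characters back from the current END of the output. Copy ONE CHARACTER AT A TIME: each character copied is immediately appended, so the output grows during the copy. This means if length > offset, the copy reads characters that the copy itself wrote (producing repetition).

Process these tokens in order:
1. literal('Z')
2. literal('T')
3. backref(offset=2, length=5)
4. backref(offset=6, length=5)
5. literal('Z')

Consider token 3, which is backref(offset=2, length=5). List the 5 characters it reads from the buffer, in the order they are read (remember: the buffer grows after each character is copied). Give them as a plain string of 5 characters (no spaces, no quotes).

Answer: ZTZTZ

Derivation:
Token 1: literal('Z'). Output: "Z"
Token 2: literal('T'). Output: "ZT"
Token 3: backref(off=2, len=5). Buffer before: "ZT" (len 2)
  byte 1: read out[0]='Z', append. Buffer now: "ZTZ"
  byte 2: read out[1]='T', append. Buffer now: "ZTZT"
  byte 3: read out[2]='Z', append. Buffer now: "ZTZTZ"
  byte 4: read out[3]='T', append. Buffer now: "ZTZTZT"
  byte 5: read out[4]='Z', append. Buffer now: "ZTZTZTZ"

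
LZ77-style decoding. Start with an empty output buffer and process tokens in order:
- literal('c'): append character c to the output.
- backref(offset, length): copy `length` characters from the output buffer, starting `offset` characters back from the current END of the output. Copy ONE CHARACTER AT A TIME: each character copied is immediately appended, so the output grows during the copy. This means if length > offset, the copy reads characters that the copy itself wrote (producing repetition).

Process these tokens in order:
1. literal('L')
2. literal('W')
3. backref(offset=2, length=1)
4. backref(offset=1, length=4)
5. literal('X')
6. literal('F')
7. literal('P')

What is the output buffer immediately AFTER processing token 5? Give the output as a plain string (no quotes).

Token 1: literal('L'). Output: "L"
Token 2: literal('W'). Output: "LW"
Token 3: backref(off=2, len=1). Copied 'L' from pos 0. Output: "LWL"
Token 4: backref(off=1, len=4) (overlapping!). Copied 'LLLL' from pos 2. Output: "LWLLLLL"
Token 5: literal('X'). Output: "LWLLLLLX"

Answer: LWLLLLLX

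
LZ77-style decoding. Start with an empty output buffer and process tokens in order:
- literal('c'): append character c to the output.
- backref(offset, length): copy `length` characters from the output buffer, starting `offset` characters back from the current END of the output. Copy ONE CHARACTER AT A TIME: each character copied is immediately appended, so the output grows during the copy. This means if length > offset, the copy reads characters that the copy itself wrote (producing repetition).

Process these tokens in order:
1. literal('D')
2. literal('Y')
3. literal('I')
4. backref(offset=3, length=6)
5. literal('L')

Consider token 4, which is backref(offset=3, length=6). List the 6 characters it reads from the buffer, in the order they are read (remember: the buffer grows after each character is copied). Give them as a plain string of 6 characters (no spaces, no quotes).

Answer: DYIDYI

Derivation:
Token 1: literal('D'). Output: "D"
Token 2: literal('Y'). Output: "DY"
Token 3: literal('I'). Output: "DYI"
Token 4: backref(off=3, len=6). Buffer before: "DYI" (len 3)
  byte 1: read out[0]='D', append. Buffer now: "DYID"
  byte 2: read out[1]='Y', append. Buffer now: "DYIDY"
  byte 3: read out[2]='I', append. Buffer now: "DYIDYI"
  byte 4: read out[3]='D', append. Buffer now: "DYIDYID"
  byte 5: read out[4]='Y', append. Buffer now: "DYIDYIDY"
  byte 6: read out[5]='I', append. Buffer now: "DYIDYIDYI"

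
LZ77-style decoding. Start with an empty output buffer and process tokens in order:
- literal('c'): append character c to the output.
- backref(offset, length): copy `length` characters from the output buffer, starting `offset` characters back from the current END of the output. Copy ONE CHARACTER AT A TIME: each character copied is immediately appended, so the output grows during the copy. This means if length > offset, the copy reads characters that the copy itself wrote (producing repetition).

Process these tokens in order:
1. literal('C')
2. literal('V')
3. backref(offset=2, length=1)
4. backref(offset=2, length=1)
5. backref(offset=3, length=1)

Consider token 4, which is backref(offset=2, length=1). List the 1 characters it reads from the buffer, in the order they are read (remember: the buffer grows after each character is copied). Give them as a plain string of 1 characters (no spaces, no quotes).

Answer: V

Derivation:
Token 1: literal('C'). Output: "C"
Token 2: literal('V'). Output: "CV"
Token 3: backref(off=2, len=1). Copied 'C' from pos 0. Output: "CVC"
Token 4: backref(off=2, len=1). Buffer before: "CVC" (len 3)
  byte 1: read out[1]='V', append. Buffer now: "CVCV"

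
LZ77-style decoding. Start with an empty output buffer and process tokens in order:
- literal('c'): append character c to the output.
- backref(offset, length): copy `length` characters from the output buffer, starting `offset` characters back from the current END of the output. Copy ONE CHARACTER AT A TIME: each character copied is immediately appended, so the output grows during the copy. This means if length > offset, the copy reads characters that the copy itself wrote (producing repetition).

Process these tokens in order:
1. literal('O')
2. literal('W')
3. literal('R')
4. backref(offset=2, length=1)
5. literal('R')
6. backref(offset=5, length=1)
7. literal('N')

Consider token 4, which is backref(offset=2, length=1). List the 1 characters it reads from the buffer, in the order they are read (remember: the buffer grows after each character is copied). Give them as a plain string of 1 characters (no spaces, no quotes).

Answer: W

Derivation:
Token 1: literal('O'). Output: "O"
Token 2: literal('W'). Output: "OW"
Token 3: literal('R'). Output: "OWR"
Token 4: backref(off=2, len=1). Buffer before: "OWR" (len 3)
  byte 1: read out[1]='W', append. Buffer now: "OWRW"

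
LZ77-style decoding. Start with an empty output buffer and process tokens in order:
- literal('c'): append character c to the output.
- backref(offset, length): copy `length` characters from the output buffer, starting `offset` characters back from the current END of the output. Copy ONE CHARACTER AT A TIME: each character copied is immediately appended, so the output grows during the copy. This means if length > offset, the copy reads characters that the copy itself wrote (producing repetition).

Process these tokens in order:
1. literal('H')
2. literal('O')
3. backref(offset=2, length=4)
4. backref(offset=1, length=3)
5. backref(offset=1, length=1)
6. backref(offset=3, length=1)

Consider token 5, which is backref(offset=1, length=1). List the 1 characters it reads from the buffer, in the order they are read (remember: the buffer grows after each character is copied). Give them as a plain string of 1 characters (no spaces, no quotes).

Answer: O

Derivation:
Token 1: literal('H'). Output: "H"
Token 2: literal('O'). Output: "HO"
Token 3: backref(off=2, len=4) (overlapping!). Copied 'HOHO' from pos 0. Output: "HOHOHO"
Token 4: backref(off=1, len=3) (overlapping!). Copied 'OOO' from pos 5. Output: "HOHOHOOOO"
Token 5: backref(off=1, len=1). Buffer before: "HOHOHOOOO" (len 9)
  byte 1: read out[8]='O', append. Buffer now: "HOHOHOOOOO"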